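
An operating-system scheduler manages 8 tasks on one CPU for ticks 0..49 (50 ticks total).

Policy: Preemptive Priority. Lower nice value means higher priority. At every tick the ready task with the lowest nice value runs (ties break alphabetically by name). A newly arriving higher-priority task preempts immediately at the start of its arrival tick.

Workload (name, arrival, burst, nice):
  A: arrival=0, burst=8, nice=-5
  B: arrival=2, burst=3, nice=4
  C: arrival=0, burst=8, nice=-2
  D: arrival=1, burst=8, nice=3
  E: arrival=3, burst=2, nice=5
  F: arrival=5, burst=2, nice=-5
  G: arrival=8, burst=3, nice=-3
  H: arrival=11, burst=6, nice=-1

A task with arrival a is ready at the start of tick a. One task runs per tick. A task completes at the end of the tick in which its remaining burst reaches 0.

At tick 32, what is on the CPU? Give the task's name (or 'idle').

t=0: ready={A,C} → run A
t=1: ready={A,C,D} → run A
t=2: ready={A,B,C,D} → run A
t=3: ready={A,B,C,D,E} → run A
t=4: ready={A,B,C,D,E} → run A
t=5: ready={A,B,C,D,E,F} → run A
t=6: ready={A,B,C,D,E,F} → run A
t=7: ready={A,B,C,D,E,F} → run A
t=8: ready={B,C,D,E,F,G} → run F
t=9: ready={B,C,D,E,F,G} → run F
t=10: ready={B,C,D,E,G} → run G
t=11: ready={B,C,D,E,G,H} → run G
t=12: ready={B,C,D,E,G,H} → run G
t=13: ready={B,C,D,E,H} → run C
t=14: ready={B,C,D,E,H} → run C
t=15: ready={B,C,D,E,H} → run C
t=16: ready={B,C,D,E,H} → run C
t=17: ready={B,C,D,E,H} → run C
t=18: ready={B,C,D,E,H} → run C
t=19: ready={B,C,D,E,H} → run C
t=20: ready={B,C,D,E,H} → run C
t=21: ready={B,D,E,H} → run H
t=22: ready={B,D,E,H} → run H
t=23: ready={B,D,E,H} → run H
t=24: ready={B,D,E,H} → run H
t=25: ready={B,D,E,H} → run H
t=26: ready={B,D,E,H} → run H
t=27: ready={B,D,E} → run D
t=28: ready={B,D,E} → run D
t=29: ready={B,D,E} → run D
t=30: ready={B,D,E} → run D
t=31: ready={B,D,E} → run D
t=32: ready={B,D,E} → run D
t=33: ready={B,D,E} → run D
t=34: ready={B,D,E} → run D
t=35: ready={B,E} → run B
t=36: ready={B,E} → run B
t=37: ready={B,E} → run B
t=38: ready={E} → run E
t=39: ready={E} → run E
t=40: (idle)
t=41: (idle)
t=42: (idle)
t=43: (idle)
t=44: (idle)
t=45: (idle)
t=46: (idle)
t=47: (idle)
t=48: (idle)
t=49: (idle)

running at tick 32 = D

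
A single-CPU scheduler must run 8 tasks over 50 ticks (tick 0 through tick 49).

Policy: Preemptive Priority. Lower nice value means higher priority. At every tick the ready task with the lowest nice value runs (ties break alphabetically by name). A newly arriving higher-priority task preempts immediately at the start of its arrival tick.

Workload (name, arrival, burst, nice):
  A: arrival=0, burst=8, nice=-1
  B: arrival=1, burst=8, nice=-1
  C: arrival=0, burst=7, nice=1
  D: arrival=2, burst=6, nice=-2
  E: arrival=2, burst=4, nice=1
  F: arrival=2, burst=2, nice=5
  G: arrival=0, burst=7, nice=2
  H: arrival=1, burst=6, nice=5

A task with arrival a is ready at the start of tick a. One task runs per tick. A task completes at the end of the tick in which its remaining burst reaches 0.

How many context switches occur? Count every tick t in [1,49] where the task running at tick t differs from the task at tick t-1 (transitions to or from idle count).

t=0: ready={A,C,G} → run A
t=1: ready={A,B,C,G,H} → run A
t=2: ready={A,B,C,D,E,F,G,H} → run D
t=3: ready={A,B,C,D,E,F,G,H} → run D
t=4: ready={A,B,C,D,E,F,G,H} → run D
t=5: ready={A,B,C,D,E,F,G,H} → run D
t=6: ready={A,B,C,D,E,F,G,H} → run D
t=7: ready={A,B,C,D,E,F,G,H} → run D
t=8: ready={A,B,C,E,F,G,H} → run A
t=9: ready={A,B,C,E,F,G,H} → run A
t=10: ready={A,B,C,E,F,G,H} → run A
t=11: ready={A,B,C,E,F,G,H} → run A
t=12: ready={A,B,C,E,F,G,H} → run A
t=13: ready={A,B,C,E,F,G,H} → run A
t=14: ready={B,C,E,F,G,H} → run B
t=15: ready={B,C,E,F,G,H} → run B
t=16: ready={B,C,E,F,G,H} → run B
t=17: ready={B,C,E,F,G,H} → run B
t=18: ready={B,C,E,F,G,H} → run B
t=19: ready={B,C,E,F,G,H} → run B
t=20: ready={B,C,E,F,G,H} → run B
t=21: ready={B,C,E,F,G,H} → run B
t=22: ready={C,E,F,G,H} → run C
t=23: ready={C,E,F,G,H} → run C
t=24: ready={C,E,F,G,H} → run C
t=25: ready={C,E,F,G,H} → run C
t=26: ready={C,E,F,G,H} → run C
t=27: ready={C,E,F,G,H} → run C
t=28: ready={C,E,F,G,H} → run C
t=29: ready={E,F,G,H} → run E
t=30: ready={E,F,G,H} → run E
t=31: ready={E,F,G,H} → run E
t=32: ready={E,F,G,H} → run E
t=33: ready={F,G,H} → run G
t=34: ready={F,G,H} → run G
t=35: ready={F,G,H} → run G
t=36: ready={F,G,H} → run G
t=37: ready={F,G,H} → run G
t=38: ready={F,G,H} → run G
t=39: ready={F,G,H} → run G
t=40: ready={F,H} → run F
t=41: ready={F,H} → run F
t=42: ready={H} → run H
t=43: ready={H} → run H
t=44: ready={H} → run H
t=45: ready={H} → run H
t=46: ready={H} → run H
t=47: ready={H} → run H
t=48: (idle)
t=49: (idle)

context switches = 9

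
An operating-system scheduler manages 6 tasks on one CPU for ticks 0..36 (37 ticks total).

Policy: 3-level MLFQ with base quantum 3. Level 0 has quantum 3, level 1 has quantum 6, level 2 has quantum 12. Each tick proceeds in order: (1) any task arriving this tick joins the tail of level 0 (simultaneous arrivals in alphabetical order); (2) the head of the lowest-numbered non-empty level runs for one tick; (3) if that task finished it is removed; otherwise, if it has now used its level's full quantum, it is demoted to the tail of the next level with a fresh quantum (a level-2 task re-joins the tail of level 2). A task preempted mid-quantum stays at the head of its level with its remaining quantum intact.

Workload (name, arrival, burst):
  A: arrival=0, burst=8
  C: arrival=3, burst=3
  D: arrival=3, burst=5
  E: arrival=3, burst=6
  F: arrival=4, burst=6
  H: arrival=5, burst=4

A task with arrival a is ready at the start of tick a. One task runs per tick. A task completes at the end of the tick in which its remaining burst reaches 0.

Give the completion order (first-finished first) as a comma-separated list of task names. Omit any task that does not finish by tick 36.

t=0: L0/L1/L2 = A/-/- → run A
t=1: L0/L1/L2 = A/-/- → run A
t=2: L0/L1/L2 = A/-/- → run A
t=3: L0/L1/L2 = CDE/A/- → run C
t=4: L0/L1/L2 = CDEF/A/- → run C
t=5: L0/L1/L2 = CDEFH/A/- → run C
t=6: L0/L1/L2 = DEFH/A/- → run D
t=7: L0/L1/L2 = DEFH/A/- → run D
t=8: L0/L1/L2 = DEFH/A/- → run D
t=9: L0/L1/L2 = EFH/AD/- → run E
t=10: L0/L1/L2 = EFH/AD/- → run E
t=11: L0/L1/L2 = EFH/AD/- → run E
t=12: L0/L1/L2 = FH/ADE/- → run F
t=13: L0/L1/L2 = FH/ADE/- → run F
t=14: L0/L1/L2 = FH/ADE/- → run F
t=15: L0/L1/L2 = H/ADEF/- → run H
t=16: L0/L1/L2 = H/ADEF/- → run H
t=17: L0/L1/L2 = H/ADEF/- → run H
t=18: L0/L1/L2 = -/ADEFH/- → run A
t=19: L0/L1/L2 = -/ADEFH/- → run A
t=20: L0/L1/L2 = -/ADEFH/- → run A
t=21: L0/L1/L2 = -/ADEFH/- → run A
t=22: L0/L1/L2 = -/ADEFH/- → run A
t=23: L0/L1/L2 = -/DEFH/- → run D
t=24: L0/L1/L2 = -/DEFH/- → run D
t=25: L0/L1/L2 = -/EFH/- → run E
t=26: L0/L1/L2 = -/EFH/- → run E
t=27: L0/L1/L2 = -/EFH/- → run E
t=28: L0/L1/L2 = -/FH/- → run F
t=29: L0/L1/L2 = -/FH/- → run F
t=30: L0/L1/L2 = -/FH/- → run F
t=31: L0/L1/L2 = -/H/- → run H
t=32: (idle)
t=33: (idle)
t=34: (idle)
t=35: (idle)
t=36: (idle)

completion order = C, A, D, E, F, H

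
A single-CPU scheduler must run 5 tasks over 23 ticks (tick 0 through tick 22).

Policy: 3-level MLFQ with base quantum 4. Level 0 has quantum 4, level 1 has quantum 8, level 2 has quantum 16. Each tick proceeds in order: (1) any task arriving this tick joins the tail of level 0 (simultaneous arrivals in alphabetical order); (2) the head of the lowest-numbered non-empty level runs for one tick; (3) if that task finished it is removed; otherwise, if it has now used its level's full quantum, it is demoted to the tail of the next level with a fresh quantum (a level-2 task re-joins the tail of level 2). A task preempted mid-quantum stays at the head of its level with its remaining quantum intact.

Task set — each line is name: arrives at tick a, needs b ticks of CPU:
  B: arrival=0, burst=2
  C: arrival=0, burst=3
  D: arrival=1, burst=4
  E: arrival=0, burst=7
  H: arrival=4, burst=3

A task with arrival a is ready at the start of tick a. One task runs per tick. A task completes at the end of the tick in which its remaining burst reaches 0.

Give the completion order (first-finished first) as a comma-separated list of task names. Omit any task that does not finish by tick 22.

t=0: L0/L1/L2 = BCE/-/- → run B
t=1: L0/L1/L2 = BCED/-/- → run B
t=2: L0/L1/L2 = CED/-/- → run C
t=3: L0/L1/L2 = CED/-/- → run C
t=4: L0/L1/L2 = CEDH/-/- → run C
t=5: L0/L1/L2 = EDH/-/- → run E
t=6: L0/L1/L2 = EDH/-/- → run E
t=7: L0/L1/L2 = EDH/-/- → run E
t=8: L0/L1/L2 = EDH/-/- → run E
t=9: L0/L1/L2 = DH/E/- → run D
t=10: L0/L1/L2 = DH/E/- → run D
t=11: L0/L1/L2 = DH/E/- → run D
t=12: L0/L1/L2 = DH/E/- → run D
t=13: L0/L1/L2 = H/E/- → run H
t=14: L0/L1/L2 = H/E/- → run H
t=15: L0/L1/L2 = H/E/- → run H
t=16: L0/L1/L2 = -/E/- → run E
t=17: L0/L1/L2 = -/E/- → run E
t=18: L0/L1/L2 = -/E/- → run E
t=19: (idle)
t=20: (idle)
t=21: (idle)
t=22: (idle)

completion order = B, C, D, H, E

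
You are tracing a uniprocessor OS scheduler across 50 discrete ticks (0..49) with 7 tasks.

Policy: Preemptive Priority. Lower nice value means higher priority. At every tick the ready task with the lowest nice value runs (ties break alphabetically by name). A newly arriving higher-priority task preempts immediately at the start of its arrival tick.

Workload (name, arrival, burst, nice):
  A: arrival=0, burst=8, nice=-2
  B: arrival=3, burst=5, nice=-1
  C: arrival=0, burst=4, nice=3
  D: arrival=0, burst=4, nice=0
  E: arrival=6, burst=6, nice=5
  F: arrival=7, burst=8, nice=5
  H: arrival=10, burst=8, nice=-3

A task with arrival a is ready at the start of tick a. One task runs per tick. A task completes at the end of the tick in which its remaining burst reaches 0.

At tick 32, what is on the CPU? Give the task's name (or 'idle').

t=0: ready={A,C,D} → run A
t=1: ready={A,C,D} → run A
t=2: ready={A,C,D} → run A
t=3: ready={A,B,C,D} → run A
t=4: ready={A,B,C,D} → run A
t=5: ready={A,B,C,D} → run A
t=6: ready={A,B,C,D,E} → run A
t=7: ready={A,B,C,D,E,F} → run A
t=8: ready={B,C,D,E,F} → run B
t=9: ready={B,C,D,E,F} → run B
t=10: ready={B,C,D,E,F,H} → run H
t=11: ready={B,C,D,E,F,H} → run H
t=12: ready={B,C,D,E,F,H} → run H
t=13: ready={B,C,D,E,F,H} → run H
t=14: ready={B,C,D,E,F,H} → run H
t=15: ready={B,C,D,E,F,H} → run H
t=16: ready={B,C,D,E,F,H} → run H
t=17: ready={B,C,D,E,F,H} → run H
t=18: ready={B,C,D,E,F} → run B
t=19: ready={B,C,D,E,F} → run B
t=20: ready={B,C,D,E,F} → run B
t=21: ready={C,D,E,F} → run D
t=22: ready={C,D,E,F} → run D
t=23: ready={C,D,E,F} → run D
t=24: ready={C,D,E,F} → run D
t=25: ready={C,E,F} → run C
t=26: ready={C,E,F} → run C
t=27: ready={C,E,F} → run C
t=28: ready={C,E,F} → run C
t=29: ready={E,F} → run E
t=30: ready={E,F} → run E
t=31: ready={E,F} → run E
t=32: ready={E,F} → run E
t=33: ready={E,F} → run E
t=34: ready={E,F} → run E
t=35: ready={F} → run F
t=36: ready={F} → run F
t=37: ready={F} → run F
t=38: ready={F} → run F
t=39: ready={F} → run F
t=40: ready={F} → run F
t=41: ready={F} → run F
t=42: ready={F} → run F
t=43: (idle)
t=44: (idle)
t=45: (idle)
t=46: (idle)
t=47: (idle)
t=48: (idle)
t=49: (idle)

running at tick 32 = E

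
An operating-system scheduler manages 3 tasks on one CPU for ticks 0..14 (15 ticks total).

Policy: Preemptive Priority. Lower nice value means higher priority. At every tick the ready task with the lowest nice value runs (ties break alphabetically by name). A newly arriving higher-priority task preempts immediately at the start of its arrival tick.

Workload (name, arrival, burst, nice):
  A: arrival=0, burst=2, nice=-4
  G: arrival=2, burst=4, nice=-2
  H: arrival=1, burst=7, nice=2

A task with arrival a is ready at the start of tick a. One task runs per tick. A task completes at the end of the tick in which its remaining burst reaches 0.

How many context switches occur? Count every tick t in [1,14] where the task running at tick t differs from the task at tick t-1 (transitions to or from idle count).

context switches = 3

t=0: ready={A} → run A
t=1: ready={A,H} → run A
t=2: ready={G,H} → run G
t=3: ready={G,H} → run G
t=4: ready={G,H} → run G
t=5: ready={G,H} → run G
t=6: ready={H} → run H
t=7: ready={H} → run H
t=8: ready={H} → run H
t=9: ready={H} → run H
t=10: ready={H} → run H
t=11: ready={H} → run H
t=12: ready={H} → run H
t=13: (idle)
t=14: (idle)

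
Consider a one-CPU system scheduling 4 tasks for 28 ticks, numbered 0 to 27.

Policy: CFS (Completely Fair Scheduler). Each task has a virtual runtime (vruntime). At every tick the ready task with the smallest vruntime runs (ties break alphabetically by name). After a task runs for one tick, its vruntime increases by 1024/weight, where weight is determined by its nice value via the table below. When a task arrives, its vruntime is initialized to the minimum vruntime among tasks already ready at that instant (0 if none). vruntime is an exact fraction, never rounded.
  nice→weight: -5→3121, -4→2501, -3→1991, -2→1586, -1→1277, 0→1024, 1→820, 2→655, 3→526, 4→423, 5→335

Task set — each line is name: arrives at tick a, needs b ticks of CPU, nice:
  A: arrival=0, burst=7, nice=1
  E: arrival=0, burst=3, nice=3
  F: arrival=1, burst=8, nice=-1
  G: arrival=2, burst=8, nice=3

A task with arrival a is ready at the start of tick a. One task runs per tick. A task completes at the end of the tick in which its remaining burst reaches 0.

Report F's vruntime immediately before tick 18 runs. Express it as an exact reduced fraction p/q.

t=0: vr[A=0 E=0] → run A
t=1: vr[A=256/205 E=0 F=0] → run E
t=2: vr[A=256/205 E=512/263 F=0 G=0] → run F
t=3: vr[A=256/205 E=512/263 F=1024/1277 G=0] → run G
t=4: vr[A=256/205 E=512/263 F=1024/1277 G=512/263] → run F
t=5: vr[A=256/205 E=512/263 F=2048/1277 G=512/263] → run A
t=6: vr[A=512/205 E=512/263 F=2048/1277 G=512/263] → run F
t=7: vr[A=512/205 E=512/263 F=3072/1277 G=512/263] → run E
t=8: vr[A=512/205 E=1024/263 F=3072/1277 G=512/263] → run G
t=9: vr[A=512/205 E=1024/263 F=3072/1277 G=1024/263] → run F
t=10: vr[A=512/205 E=1024/263 F=4096/1277 G=1024/263] → run A
t=11: vr[A=768/205 E=1024/263 F=4096/1277 G=1024/263] → run F
t=12: vr[A=768/205 E=1024/263 F=5120/1277 G=1024/263] → run A
t=13: vr[A=1024/205 E=1024/263 F=5120/1277 G=1024/263] → run E
t=14: vr[A=1024/205 F=5120/1277 G=1024/263] → run G
t=15: vr[A=1024/205 F=5120/1277 G=1536/263] → run F
t=16: vr[A=1024/205 F=6144/1277 G=1536/263] → run F
t=17: vr[A=1024/205 F=7168/1277 G=1536/263] → run A
t=18: vr[A=256/41 F=7168/1277 G=1536/263] → run F
t=19: vr[A=256/41 G=1536/263] → run G
t=20: vr[A=256/41 G=2048/263] → run A
t=21: vr[A=1536/205 G=2048/263] → run A
t=22: vr[G=2048/263] → run G
t=23: vr[G=2560/263] → run G
t=24: vr[G=3072/263] → run G
t=25: vr[G=3584/263] → run G
t=26: (idle)
t=27: (idle)

vruntime(F, start of tick 18) = 7168/1277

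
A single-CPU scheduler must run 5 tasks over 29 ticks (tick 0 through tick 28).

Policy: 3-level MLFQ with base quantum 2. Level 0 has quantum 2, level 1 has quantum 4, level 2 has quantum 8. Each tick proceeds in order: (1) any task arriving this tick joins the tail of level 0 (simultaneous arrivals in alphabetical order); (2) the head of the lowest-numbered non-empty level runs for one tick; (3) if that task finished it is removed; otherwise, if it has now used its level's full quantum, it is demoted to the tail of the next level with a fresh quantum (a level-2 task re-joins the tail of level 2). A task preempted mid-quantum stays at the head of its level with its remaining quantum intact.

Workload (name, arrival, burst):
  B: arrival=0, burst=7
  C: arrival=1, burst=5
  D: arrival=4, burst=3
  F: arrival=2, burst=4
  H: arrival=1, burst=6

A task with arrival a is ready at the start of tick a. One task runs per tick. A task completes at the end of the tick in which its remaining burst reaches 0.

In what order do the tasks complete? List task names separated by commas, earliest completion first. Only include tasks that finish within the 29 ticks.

completion order = C, H, F, D, B

t=0: L0/L1/L2 = B/-/- → run B
t=1: L0/L1/L2 = BCH/-/- → run B
t=2: L0/L1/L2 = CHF/B/- → run C
t=3: L0/L1/L2 = CHF/B/- → run C
t=4: L0/L1/L2 = HFD/BC/- → run H
t=5: L0/L1/L2 = HFD/BC/- → run H
t=6: L0/L1/L2 = FD/BCH/- → run F
t=7: L0/L1/L2 = FD/BCH/- → run F
t=8: L0/L1/L2 = D/BCHF/- → run D
t=9: L0/L1/L2 = D/BCHF/- → run D
t=10: L0/L1/L2 = -/BCHFD/- → run B
t=11: L0/L1/L2 = -/BCHFD/- → run B
t=12: L0/L1/L2 = -/BCHFD/- → run B
t=13: L0/L1/L2 = -/BCHFD/- → run B
t=14: L0/L1/L2 = -/CHFD/B → run C
t=15: L0/L1/L2 = -/CHFD/B → run C
t=16: L0/L1/L2 = -/CHFD/B → run C
t=17: L0/L1/L2 = -/HFD/B → run H
t=18: L0/L1/L2 = -/HFD/B → run H
t=19: L0/L1/L2 = -/HFD/B → run H
t=20: L0/L1/L2 = -/HFD/B → run H
t=21: L0/L1/L2 = -/FD/B → run F
t=22: L0/L1/L2 = -/FD/B → run F
t=23: L0/L1/L2 = -/D/B → run D
t=24: L0/L1/L2 = -/-/B → run B
t=25: (idle)
t=26: (idle)
t=27: (idle)
t=28: (idle)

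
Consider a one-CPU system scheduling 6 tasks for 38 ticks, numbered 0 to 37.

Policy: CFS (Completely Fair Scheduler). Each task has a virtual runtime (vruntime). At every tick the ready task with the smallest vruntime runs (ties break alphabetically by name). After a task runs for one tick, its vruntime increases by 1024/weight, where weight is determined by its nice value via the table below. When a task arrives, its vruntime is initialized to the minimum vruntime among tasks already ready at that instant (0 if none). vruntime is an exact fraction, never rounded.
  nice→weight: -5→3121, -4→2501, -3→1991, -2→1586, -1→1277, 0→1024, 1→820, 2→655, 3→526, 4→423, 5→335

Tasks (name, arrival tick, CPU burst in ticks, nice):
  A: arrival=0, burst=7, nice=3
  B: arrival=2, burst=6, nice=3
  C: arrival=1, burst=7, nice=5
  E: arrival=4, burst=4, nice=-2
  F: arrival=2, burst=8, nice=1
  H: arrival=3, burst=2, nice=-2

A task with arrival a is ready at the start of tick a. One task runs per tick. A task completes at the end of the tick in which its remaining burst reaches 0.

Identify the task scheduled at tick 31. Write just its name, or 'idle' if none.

t=0: vr[A=0] → run A
t=1: vr[A=512/263 C=512/263] → run A
t=2: vr[A=1024/263 B=512/263 C=512/263 F=512/263] → run B
t=3: vr[A=1024/263 B=1024/263 C=512/263 F=512/263 H=512/263] → run C
t=4: vr[A=1024/263 B=1024/263 C=440832/88105 E=512/263 F=512/263 H=512/263] → run E
t=5: vr[A=1024/263 B=1024/263 C=440832/88105 E=540672/208559 F=512/263 H=512/263] → run F
t=6: vr[A=1024/263 B=1024/263 C=440832/88105 E=540672/208559 F=172288/53915 H=512/263] → run H
t=7: vr[A=1024/263 B=1024/263 C=440832/88105 E=540672/208559 F=172288/53915 H=540672/208559] → run E
t=8: vr[A=1024/263 B=1024/263 C=440832/88105 E=675328/208559 F=172288/53915 H=540672/208559] → run H
t=9: vr[A=1024/263 B=1024/263 C=440832/88105 E=675328/208559 F=172288/53915] → run F
t=10: vr[A=1024/263 B=1024/263 C=440832/88105 E=675328/208559 F=239616/53915] → run E
t=11: vr[A=1024/263 B=1024/263 C=440832/88105 E=809984/208559 F=239616/53915] → run E
t=12: vr[A=1024/263 B=1024/263 C=440832/88105 F=239616/53915] → run A
t=13: vr[A=1536/263 B=1024/263 C=440832/88105 F=239616/53915] → run B
t=14: vr[A=1536/263 B=1536/263 C=440832/88105 F=239616/53915] → run F
t=15: vr[A=1536/263 B=1536/263 C=440832/88105 F=306944/53915] → run C
t=16: vr[A=1536/263 B=1536/263 C=710144/88105 F=306944/53915] → run F
t=17: vr[A=1536/263 B=1536/263 C=710144/88105 F=374272/53915] → run A
t=18: vr[A=2048/263 B=1536/263 C=710144/88105 F=374272/53915] → run B
t=19: vr[A=2048/263 B=2048/263 C=710144/88105 F=374272/53915] → run F
t=20: vr[A=2048/263 B=2048/263 C=710144/88105 F=88320/10783] → run A
t=21: vr[A=2560/263 B=2048/263 C=710144/88105 F=88320/10783] → run B
t=22: vr[A=2560/263 B=2560/263 C=710144/88105 F=88320/10783] → run C
t=23: vr[A=2560/263 B=2560/263 C=979456/88105 F=88320/10783] → run F
t=24: vr[A=2560/263 B=2560/263 C=979456/88105 F=508928/53915] → run F
t=25: vr[A=2560/263 B=2560/263 C=979456/88105 F=576256/53915] → run A
t=26: vr[A=3072/263 B=2560/263 C=979456/88105 F=576256/53915] → run B
t=27: vr[A=3072/263 B=3072/263 C=979456/88105 F=576256/53915] → run F
t=28: vr[A=3072/263 B=3072/263 C=979456/88105] → run C
t=29: vr[A=3072/263 B=3072/263 C=1248768/88105] → run A
t=30: vr[B=3072/263 C=1248768/88105] → run B
t=31: vr[C=1248768/88105] → run C
t=32: vr[C=303616/17621] → run C
t=33: vr[C=1787392/88105] → run C
t=34: (idle)
t=35: (idle)
t=36: (idle)
t=37: (idle)

running at tick 31 = C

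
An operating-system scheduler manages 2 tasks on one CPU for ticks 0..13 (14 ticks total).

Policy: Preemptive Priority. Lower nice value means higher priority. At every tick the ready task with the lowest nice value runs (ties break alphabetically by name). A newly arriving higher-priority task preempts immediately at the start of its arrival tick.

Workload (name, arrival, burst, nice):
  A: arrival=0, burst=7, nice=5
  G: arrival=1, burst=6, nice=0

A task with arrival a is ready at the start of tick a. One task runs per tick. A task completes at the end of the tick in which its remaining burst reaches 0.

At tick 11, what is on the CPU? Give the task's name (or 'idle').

running at tick 11 = A

t=0: ready={A} → run A
t=1: ready={A,G} → run G
t=2: ready={A,G} → run G
t=3: ready={A,G} → run G
t=4: ready={A,G} → run G
t=5: ready={A,G} → run G
t=6: ready={A,G} → run G
t=7: ready={A} → run A
t=8: ready={A} → run A
t=9: ready={A} → run A
t=10: ready={A} → run A
t=11: ready={A} → run A
t=12: ready={A} → run A
t=13: (idle)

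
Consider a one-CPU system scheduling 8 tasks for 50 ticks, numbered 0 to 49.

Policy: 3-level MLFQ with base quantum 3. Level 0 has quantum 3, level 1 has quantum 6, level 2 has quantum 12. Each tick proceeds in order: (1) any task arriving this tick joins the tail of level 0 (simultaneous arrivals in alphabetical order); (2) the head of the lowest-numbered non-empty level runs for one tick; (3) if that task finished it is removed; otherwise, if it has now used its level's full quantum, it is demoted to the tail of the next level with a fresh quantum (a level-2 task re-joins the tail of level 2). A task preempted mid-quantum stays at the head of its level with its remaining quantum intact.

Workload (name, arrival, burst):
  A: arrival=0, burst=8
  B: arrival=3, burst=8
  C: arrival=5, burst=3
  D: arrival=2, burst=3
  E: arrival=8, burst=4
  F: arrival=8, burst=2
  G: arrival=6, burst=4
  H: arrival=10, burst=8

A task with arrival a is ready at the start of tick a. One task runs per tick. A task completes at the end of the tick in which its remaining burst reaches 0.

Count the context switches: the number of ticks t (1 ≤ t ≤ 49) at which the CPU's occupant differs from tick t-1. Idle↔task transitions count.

t=0: L0/L1/L2 = A/-/- → run A
t=1: L0/L1/L2 = A/-/- → run A
t=2: L0/L1/L2 = AD/-/- → run A
t=3: L0/L1/L2 = DB/A/- → run D
t=4: L0/L1/L2 = DB/A/- → run D
t=5: L0/L1/L2 = DBC/A/- → run D
t=6: L0/L1/L2 = BCG/A/- → run B
t=7: L0/L1/L2 = BCG/A/- → run B
t=8: L0/L1/L2 = BCGEF/A/- → run B
t=9: L0/L1/L2 = CGEF/AB/- → run C
t=10: L0/L1/L2 = CGEFH/AB/- → run C
t=11: L0/L1/L2 = CGEFH/AB/- → run C
t=12: L0/L1/L2 = GEFH/AB/- → run G
t=13: L0/L1/L2 = GEFH/AB/- → run G
t=14: L0/L1/L2 = GEFH/AB/- → run G
t=15: L0/L1/L2 = EFH/ABG/- → run E
t=16: L0/L1/L2 = EFH/ABG/- → run E
t=17: L0/L1/L2 = EFH/ABG/- → run E
t=18: L0/L1/L2 = FH/ABGE/- → run F
t=19: L0/L1/L2 = FH/ABGE/- → run F
t=20: L0/L1/L2 = H/ABGE/- → run H
t=21: L0/L1/L2 = H/ABGE/- → run H
t=22: L0/L1/L2 = H/ABGE/- → run H
t=23: L0/L1/L2 = -/ABGEH/- → run A
t=24: L0/L1/L2 = -/ABGEH/- → run A
t=25: L0/L1/L2 = -/ABGEH/- → run A
t=26: L0/L1/L2 = -/ABGEH/- → run A
t=27: L0/L1/L2 = -/ABGEH/- → run A
t=28: L0/L1/L2 = -/BGEH/- → run B
t=29: L0/L1/L2 = -/BGEH/- → run B
t=30: L0/L1/L2 = -/BGEH/- → run B
t=31: L0/L1/L2 = -/BGEH/- → run B
t=32: L0/L1/L2 = -/BGEH/- → run B
t=33: L0/L1/L2 = -/GEH/- → run G
t=34: L0/L1/L2 = -/EH/- → run E
t=35: L0/L1/L2 = -/H/- → run H
t=36: L0/L1/L2 = -/H/- → run H
t=37: L0/L1/L2 = -/H/- → run H
t=38: L0/L1/L2 = -/H/- → run H
t=39: L0/L1/L2 = -/H/- → run H
t=40: (idle)
t=41: (idle)
t=42: (idle)
t=43: (idle)
t=44: (idle)
t=45: (idle)
t=46: (idle)
t=47: (idle)
t=48: (idle)
t=49: (idle)

context switches = 13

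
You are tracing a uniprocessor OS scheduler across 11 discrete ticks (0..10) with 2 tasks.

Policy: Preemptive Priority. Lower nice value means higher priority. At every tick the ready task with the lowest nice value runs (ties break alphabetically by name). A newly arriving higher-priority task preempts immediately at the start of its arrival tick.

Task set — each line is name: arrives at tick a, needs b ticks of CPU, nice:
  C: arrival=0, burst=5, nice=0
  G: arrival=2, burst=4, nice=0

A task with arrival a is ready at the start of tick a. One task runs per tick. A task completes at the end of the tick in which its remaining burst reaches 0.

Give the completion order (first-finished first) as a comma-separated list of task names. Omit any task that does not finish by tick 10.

completion order = C, G

t=0: ready={C} → run C
t=1: ready={C} → run C
t=2: ready={C,G} → run C
t=3: ready={C,G} → run C
t=4: ready={C,G} → run C
t=5: ready={G} → run G
t=6: ready={G} → run G
t=7: ready={G} → run G
t=8: ready={G} → run G
t=9: (idle)
t=10: (idle)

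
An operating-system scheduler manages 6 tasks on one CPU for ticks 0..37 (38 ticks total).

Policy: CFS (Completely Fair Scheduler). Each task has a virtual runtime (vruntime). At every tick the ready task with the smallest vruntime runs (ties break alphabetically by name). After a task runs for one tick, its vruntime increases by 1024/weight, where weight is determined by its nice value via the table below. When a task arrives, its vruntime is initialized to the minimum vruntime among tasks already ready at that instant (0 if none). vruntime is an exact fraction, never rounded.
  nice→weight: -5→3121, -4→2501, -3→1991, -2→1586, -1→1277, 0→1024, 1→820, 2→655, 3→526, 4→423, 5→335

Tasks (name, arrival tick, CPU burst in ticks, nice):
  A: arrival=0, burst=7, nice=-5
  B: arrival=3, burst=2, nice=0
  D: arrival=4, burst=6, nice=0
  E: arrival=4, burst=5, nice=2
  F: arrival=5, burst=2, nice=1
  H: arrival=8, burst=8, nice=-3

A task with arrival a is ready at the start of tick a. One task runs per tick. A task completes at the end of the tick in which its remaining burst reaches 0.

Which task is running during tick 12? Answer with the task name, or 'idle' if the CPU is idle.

t=0: vr[A=0] → run A
t=1: vr[A=1024/3121] → run A
t=2: vr[A=2048/3121] → run A
t=3: vr[A=3072/3121 B=3072/3121] → run A
t=4: vr[A=4096/3121 B=3072/3121 D=3072/3121 E=3072/3121] → run B
t=5: vr[A=4096/3121 B=6193/3121 D=3072/3121 E=3072/3121 F=3072/3121] → run D
t=6: vr[A=4096/3121 B=6193/3121 D=6193/3121 E=3072/3121 F=3072/3121] → run E
t=7: vr[A=4096/3121 B=6193/3121 D=6193/3121 E=5208064/2044255 F=3072/3121] → run F
t=8: vr[A=4096/3121 B=6193/3121 D=6193/3121 E=5208064/2044255 F=1428736/639805 H=4096/3121] → run A
t=9: vr[A=5120/3121 B=6193/3121 D=6193/3121 E=5208064/2044255 F=1428736/639805 H=4096/3121] → run H
t=10: vr[A=5120/3121 B=6193/3121 D=6193/3121 E=5208064/2044255 F=1428736/639805 H=11351040/6213911] → run A
t=11: vr[A=6144/3121 B=6193/3121 D=6193/3121 E=5208064/2044255 F=1428736/639805 H=11351040/6213911] → run H
t=12: vr[A=6144/3121 B=6193/3121 D=6193/3121 E=5208064/2044255 F=1428736/639805 H=14546944/6213911] → run A
t=13: vr[B=6193/3121 D=6193/3121 E=5208064/2044255 F=1428736/639805 H=14546944/6213911] → run B
t=14: vr[D=6193/3121 E=5208064/2044255 F=1428736/639805 H=14546944/6213911] → run D
t=15: vr[D=9314/3121 E=5208064/2044255 F=1428736/639805 H=14546944/6213911] → run F
t=16: vr[D=9314/3121 E=5208064/2044255 H=14546944/6213911] → run H
t=17: vr[D=9314/3121 E=5208064/2044255 H=17742848/6213911] → run E
t=18: vr[D=9314/3121 E=8403968/2044255 H=17742848/6213911] → run H
t=19: vr[D=9314/3121 E=8403968/2044255 H=20938752/6213911] → run D
t=20: vr[D=12435/3121 E=8403968/2044255 H=20938752/6213911] → run H
t=21: vr[D=12435/3121 E=8403968/2044255 H=24134656/6213911] → run H
t=22: vr[D=12435/3121 E=8403968/2044255 H=27330560/6213911] → run D
t=23: vr[D=15556/3121 E=8403968/2044255 H=27330560/6213911] → run E
t=24: vr[D=15556/3121 E=11599872/2044255 H=27330560/6213911] → run H
t=25: vr[D=15556/3121 E=11599872/2044255 H=30526464/6213911] → run H
t=26: vr[D=15556/3121 E=11599872/2044255] → run D
t=27: vr[D=18677/3121 E=11599872/2044255] → run E
t=28: vr[D=18677/3121 E=14795776/2044255] → run D
t=29: vr[E=14795776/2044255] → run E
t=30: (idle)
t=31: (idle)
t=32: (idle)
t=33: (idle)
t=34: (idle)
t=35: (idle)
t=36: (idle)
t=37: (idle)

running at tick 12 = A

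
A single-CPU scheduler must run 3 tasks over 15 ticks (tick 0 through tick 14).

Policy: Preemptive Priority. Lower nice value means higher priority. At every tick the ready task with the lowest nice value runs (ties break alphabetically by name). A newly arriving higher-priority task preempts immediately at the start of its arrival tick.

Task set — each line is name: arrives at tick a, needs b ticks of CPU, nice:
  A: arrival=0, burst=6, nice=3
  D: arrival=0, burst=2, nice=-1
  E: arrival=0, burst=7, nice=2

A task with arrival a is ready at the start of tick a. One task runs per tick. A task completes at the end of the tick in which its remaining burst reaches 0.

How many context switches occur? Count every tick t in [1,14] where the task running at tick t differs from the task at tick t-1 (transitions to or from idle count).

t=0: ready={A,D,E} → run D
t=1: ready={A,D,E} → run D
t=2: ready={A,E} → run E
t=3: ready={A,E} → run E
t=4: ready={A,E} → run E
t=5: ready={A,E} → run E
t=6: ready={A,E} → run E
t=7: ready={A,E} → run E
t=8: ready={A,E} → run E
t=9: ready={A} → run A
t=10: ready={A} → run A
t=11: ready={A} → run A
t=12: ready={A} → run A
t=13: ready={A} → run A
t=14: ready={A} → run A

context switches = 2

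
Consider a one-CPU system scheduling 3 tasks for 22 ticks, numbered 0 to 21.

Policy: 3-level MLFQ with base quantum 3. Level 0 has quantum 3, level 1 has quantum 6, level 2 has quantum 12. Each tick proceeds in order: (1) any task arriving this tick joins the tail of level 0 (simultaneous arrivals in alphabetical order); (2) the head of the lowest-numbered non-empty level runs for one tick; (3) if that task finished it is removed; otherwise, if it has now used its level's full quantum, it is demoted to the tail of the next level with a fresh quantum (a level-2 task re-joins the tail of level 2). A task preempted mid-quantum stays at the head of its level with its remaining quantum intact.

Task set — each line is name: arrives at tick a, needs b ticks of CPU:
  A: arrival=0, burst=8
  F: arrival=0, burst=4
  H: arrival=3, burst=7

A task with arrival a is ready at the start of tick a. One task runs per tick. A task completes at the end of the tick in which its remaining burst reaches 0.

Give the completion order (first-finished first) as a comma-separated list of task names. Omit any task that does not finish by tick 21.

t=0: L0/L1/L2 = AF/-/- → run A
t=1: L0/L1/L2 = AF/-/- → run A
t=2: L0/L1/L2 = AF/-/- → run A
t=3: L0/L1/L2 = FH/A/- → run F
t=4: L0/L1/L2 = FH/A/- → run F
t=5: L0/L1/L2 = FH/A/- → run F
t=6: L0/L1/L2 = H/AF/- → run H
t=7: L0/L1/L2 = H/AF/- → run H
t=8: L0/L1/L2 = H/AF/- → run H
t=9: L0/L1/L2 = -/AFH/- → run A
t=10: L0/L1/L2 = -/AFH/- → run A
t=11: L0/L1/L2 = -/AFH/- → run A
t=12: L0/L1/L2 = -/AFH/- → run A
t=13: L0/L1/L2 = -/AFH/- → run A
t=14: L0/L1/L2 = -/FH/- → run F
t=15: L0/L1/L2 = -/H/- → run H
t=16: L0/L1/L2 = -/H/- → run H
t=17: L0/L1/L2 = -/H/- → run H
t=18: L0/L1/L2 = -/H/- → run H
t=19: (idle)
t=20: (idle)
t=21: (idle)

completion order = A, F, H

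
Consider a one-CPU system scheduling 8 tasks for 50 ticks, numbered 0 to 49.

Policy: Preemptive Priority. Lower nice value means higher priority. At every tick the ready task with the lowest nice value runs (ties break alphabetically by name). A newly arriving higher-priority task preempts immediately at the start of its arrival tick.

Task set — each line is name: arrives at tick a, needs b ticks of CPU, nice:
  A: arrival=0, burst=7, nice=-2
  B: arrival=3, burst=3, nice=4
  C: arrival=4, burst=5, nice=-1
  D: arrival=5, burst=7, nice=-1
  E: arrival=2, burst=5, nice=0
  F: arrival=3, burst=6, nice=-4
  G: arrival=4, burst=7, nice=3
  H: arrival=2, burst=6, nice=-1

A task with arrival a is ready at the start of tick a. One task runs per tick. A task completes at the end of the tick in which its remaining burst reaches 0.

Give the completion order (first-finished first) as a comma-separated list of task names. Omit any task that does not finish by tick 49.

completion order = F, A, C, D, H, E, G, B

t=0: ready={A} → run A
t=1: ready={A} → run A
t=2: ready={A,E,H} → run A
t=3: ready={A,B,E,F,H} → run F
t=4: ready={A,B,C,E,F,G,H} → run F
t=5: ready={A,B,C,D,E,F,G,H} → run F
t=6: ready={A,B,C,D,E,F,G,H} → run F
t=7: ready={A,B,C,D,E,F,G,H} → run F
t=8: ready={A,B,C,D,E,F,G,H} → run F
t=9: ready={A,B,C,D,E,G,H} → run A
t=10: ready={A,B,C,D,E,G,H} → run A
t=11: ready={A,B,C,D,E,G,H} → run A
t=12: ready={A,B,C,D,E,G,H} → run A
t=13: ready={B,C,D,E,G,H} → run C
t=14: ready={B,C,D,E,G,H} → run C
t=15: ready={B,C,D,E,G,H} → run C
t=16: ready={B,C,D,E,G,H} → run C
t=17: ready={B,C,D,E,G,H} → run C
t=18: ready={B,D,E,G,H} → run D
t=19: ready={B,D,E,G,H} → run D
t=20: ready={B,D,E,G,H} → run D
t=21: ready={B,D,E,G,H} → run D
t=22: ready={B,D,E,G,H} → run D
t=23: ready={B,D,E,G,H} → run D
t=24: ready={B,D,E,G,H} → run D
t=25: ready={B,E,G,H} → run H
t=26: ready={B,E,G,H} → run H
t=27: ready={B,E,G,H} → run H
t=28: ready={B,E,G,H} → run H
t=29: ready={B,E,G,H} → run H
t=30: ready={B,E,G,H} → run H
t=31: ready={B,E,G} → run E
t=32: ready={B,E,G} → run E
t=33: ready={B,E,G} → run E
t=34: ready={B,E,G} → run E
t=35: ready={B,E,G} → run E
t=36: ready={B,G} → run G
t=37: ready={B,G} → run G
t=38: ready={B,G} → run G
t=39: ready={B,G} → run G
t=40: ready={B,G} → run G
t=41: ready={B,G} → run G
t=42: ready={B,G} → run G
t=43: ready={B} → run B
t=44: ready={B} → run B
t=45: ready={B} → run B
t=46: (idle)
t=47: (idle)
t=48: (idle)
t=49: (idle)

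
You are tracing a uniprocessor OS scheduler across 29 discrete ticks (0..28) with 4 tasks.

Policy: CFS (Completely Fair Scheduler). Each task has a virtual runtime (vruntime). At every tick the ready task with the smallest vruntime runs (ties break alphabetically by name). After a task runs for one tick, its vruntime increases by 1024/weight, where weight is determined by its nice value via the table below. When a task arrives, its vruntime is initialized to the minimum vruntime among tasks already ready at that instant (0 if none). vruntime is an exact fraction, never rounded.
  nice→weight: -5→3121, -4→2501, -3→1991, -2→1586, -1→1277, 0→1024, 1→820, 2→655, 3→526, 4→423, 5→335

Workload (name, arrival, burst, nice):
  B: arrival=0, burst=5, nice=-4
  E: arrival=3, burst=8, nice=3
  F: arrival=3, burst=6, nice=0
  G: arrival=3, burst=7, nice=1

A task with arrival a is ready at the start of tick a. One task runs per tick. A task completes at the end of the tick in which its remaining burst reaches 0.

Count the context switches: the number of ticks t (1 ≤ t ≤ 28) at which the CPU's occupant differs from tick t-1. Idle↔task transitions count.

context switches = 19

t=0: vr[B=0] → run B
t=1: vr[B=1024/2501] → run B
t=2: vr[B=2048/2501] → run B
t=3: vr[B=3072/2501 E=3072/2501 F=3072/2501 G=3072/2501] → run B
t=4: vr[B=4096/2501 E=3072/2501 F=3072/2501 G=3072/2501] → run E
t=5: vr[B=4096/2501 E=2088448/657763 F=3072/2501 G=3072/2501] → run F
t=6: vr[B=4096/2501 E=2088448/657763 F=5573/2501 G=3072/2501] → run G
t=7: vr[B=4096/2501 E=2088448/657763 F=5573/2501 G=30976/12505] → run B
t=8: vr[E=2088448/657763 F=5573/2501 G=30976/12505] → run F
t=9: vr[E=2088448/657763 F=8074/2501 G=30976/12505] → run G
t=10: vr[E=2088448/657763 F=8074/2501 G=46592/12505] → run E
t=11: vr[E=3368960/657763 F=8074/2501 G=46592/12505] → run F
t=12: vr[E=3368960/657763 F=10575/2501 G=46592/12505] → run G
t=13: vr[E=3368960/657763 F=10575/2501 G=62208/12505] → run F
t=14: vr[E=3368960/657763 F=13076/2501 G=62208/12505] → run G
t=15: vr[E=3368960/657763 F=13076/2501 G=77824/12505] → run E
t=16: vr[E=4649472/657763 F=13076/2501 G=77824/12505] → run F
t=17: vr[E=4649472/657763 F=15577/2501 G=77824/12505] → run G
t=18: vr[E=4649472/657763 F=15577/2501 G=18688/2501] → run F
t=19: vr[E=4649472/657763 G=18688/2501] → run E
t=20: vr[E=5929984/657763 G=18688/2501] → run G
t=21: vr[E=5929984/657763 G=109056/12505] → run G
t=22: vr[E=5929984/657763] → run E
t=23: vr[E=7210496/657763] → run E
t=24: vr[E=8491008/657763] → run E
t=25: vr[E=9771520/657763] → run E
t=26: (idle)
t=27: (idle)
t=28: (idle)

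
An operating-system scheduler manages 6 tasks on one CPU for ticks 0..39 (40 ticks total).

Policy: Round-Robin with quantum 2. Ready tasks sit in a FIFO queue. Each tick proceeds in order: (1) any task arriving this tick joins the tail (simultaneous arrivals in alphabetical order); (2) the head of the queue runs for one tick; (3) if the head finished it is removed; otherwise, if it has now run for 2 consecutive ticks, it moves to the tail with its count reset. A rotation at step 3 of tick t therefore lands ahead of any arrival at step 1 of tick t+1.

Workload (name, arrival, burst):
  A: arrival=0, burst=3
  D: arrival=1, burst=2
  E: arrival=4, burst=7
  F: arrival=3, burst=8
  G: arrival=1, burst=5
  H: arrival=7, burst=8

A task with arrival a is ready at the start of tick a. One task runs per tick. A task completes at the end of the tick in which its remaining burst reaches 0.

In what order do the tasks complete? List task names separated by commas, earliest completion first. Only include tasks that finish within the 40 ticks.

completion order = D, A, G, F, E, H

t=0: queue=[A] q_used=0 → run A
t=1: queue=[A,D,G] q_used=1 → run A
t=2: queue=[D,G,A] q_used=0 → run D
t=3: queue=[D,G,A,F] q_used=1 → run D
t=4: queue=[G,A,F,E] q_used=0 → run G
t=5: queue=[G,A,F,E] q_used=1 → run G
t=6: queue=[A,F,E,G] q_used=0 → run A
t=7: queue=[F,E,G,H] q_used=0 → run F
t=8: queue=[F,E,G,H] q_used=1 → run F
t=9: queue=[E,G,H,F] q_used=0 → run E
t=10: queue=[E,G,H,F] q_used=1 → run E
t=11: queue=[G,H,F,E] q_used=0 → run G
t=12: queue=[G,H,F,E] q_used=1 → run G
t=13: queue=[H,F,E,G] q_used=0 → run H
t=14: queue=[H,F,E,G] q_used=1 → run H
t=15: queue=[F,E,G,H] q_used=0 → run F
t=16: queue=[F,E,G,H] q_used=1 → run F
t=17: queue=[E,G,H,F] q_used=0 → run E
t=18: queue=[E,G,H,F] q_used=1 → run E
t=19: queue=[G,H,F,E] q_used=0 → run G
t=20: queue=[H,F,E] q_used=0 → run H
t=21: queue=[H,F,E] q_used=1 → run H
t=22: queue=[F,E,H] q_used=0 → run F
t=23: queue=[F,E,H] q_used=1 → run F
t=24: queue=[E,H,F] q_used=0 → run E
t=25: queue=[E,H,F] q_used=1 → run E
t=26: queue=[H,F,E] q_used=0 → run H
t=27: queue=[H,F,E] q_used=1 → run H
t=28: queue=[F,E,H] q_used=0 → run F
t=29: queue=[F,E,H] q_used=1 → run F
t=30: queue=[E,H] q_used=0 → run E
t=31: queue=[H] q_used=0 → run H
t=32: queue=[H] q_used=1 → run H
t=33: (idle)
t=34: (idle)
t=35: (idle)
t=36: (idle)
t=37: (idle)
t=38: (idle)
t=39: (idle)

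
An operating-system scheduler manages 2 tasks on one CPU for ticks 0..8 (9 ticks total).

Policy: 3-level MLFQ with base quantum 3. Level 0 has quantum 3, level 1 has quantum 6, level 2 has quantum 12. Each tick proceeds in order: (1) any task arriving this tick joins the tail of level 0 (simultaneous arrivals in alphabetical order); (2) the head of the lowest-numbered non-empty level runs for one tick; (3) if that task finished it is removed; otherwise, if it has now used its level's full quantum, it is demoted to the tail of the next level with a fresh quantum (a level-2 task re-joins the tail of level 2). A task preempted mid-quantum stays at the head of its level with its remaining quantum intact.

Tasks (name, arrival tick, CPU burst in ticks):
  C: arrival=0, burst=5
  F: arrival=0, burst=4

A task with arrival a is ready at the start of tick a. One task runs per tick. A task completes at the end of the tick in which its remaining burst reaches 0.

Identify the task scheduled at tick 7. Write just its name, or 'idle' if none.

running at tick 7 = C

t=0: L0/L1/L2 = CF/-/- → run C
t=1: L0/L1/L2 = CF/-/- → run C
t=2: L0/L1/L2 = CF/-/- → run C
t=3: L0/L1/L2 = F/C/- → run F
t=4: L0/L1/L2 = F/C/- → run F
t=5: L0/L1/L2 = F/C/- → run F
t=6: L0/L1/L2 = -/CF/- → run C
t=7: L0/L1/L2 = -/CF/- → run C
t=8: L0/L1/L2 = -/F/- → run F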